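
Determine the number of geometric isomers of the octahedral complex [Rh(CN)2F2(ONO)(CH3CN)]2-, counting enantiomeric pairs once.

6

The six octahedral sites form three mutually perpendicular trans pairs.
Systematic placement gives 6 geometric isomers: CN cis, F cis (3 arrangements, 2 chiral); CN cis, F trans; CN trans, F cis; CN trans, F trans.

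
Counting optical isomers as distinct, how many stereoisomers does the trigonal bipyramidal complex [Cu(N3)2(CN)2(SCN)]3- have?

Exhaustive case analysis gives 5 geometric isomers.
One of these lacks any improper symmetry element and so occurs as an enantiomeric pair, giving 5 + 1 = 6 stereoisomers in total.

6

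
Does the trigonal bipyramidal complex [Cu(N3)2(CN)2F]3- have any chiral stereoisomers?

yes

In a trigonal bipyramid the two axial positions differ from the three equatorial ones.
Systematic enumeration (placing each ligand type in turn and discarding arrangements equivalent by rotation or reflection) gives 5 geometric isomers.
One of these lacks any improper symmetry element and so occurs as an enantiomeric pair, giving 5 + 1 = 6 stereoisomers in total.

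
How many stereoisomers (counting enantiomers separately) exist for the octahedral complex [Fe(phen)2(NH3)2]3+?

3

In an octahedral complex each vertex has one trans partner and four cis neighbours.
Each phen is bidentate and must span two cis positions.
Systematic placement gives 2 geometric isomers: NH3 trans; NH3 cis (chiral).
One of these lacks any improper symmetry element and so occurs as an enantiomeric pair, giving 2 + 1 = 3 stereoisomers in total.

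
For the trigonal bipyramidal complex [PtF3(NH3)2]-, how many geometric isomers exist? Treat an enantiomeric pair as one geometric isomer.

In a trigonal bipyramid the two axial positions differ from the three equatorial ones.
There are 3 geometric isomers: NH3 both equatorial; NH3 one axial, one equatorial; NH3 both axial.

3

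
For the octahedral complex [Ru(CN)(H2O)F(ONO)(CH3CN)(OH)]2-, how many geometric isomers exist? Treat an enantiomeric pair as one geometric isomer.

An octahedron has six vertices in three trans pairs; every non-trans pair is cis.
Systematic enumeration (placing each ligand type in turn and discarding arrangements equivalent by rotation or reflection) gives 15 geometric isomers.

15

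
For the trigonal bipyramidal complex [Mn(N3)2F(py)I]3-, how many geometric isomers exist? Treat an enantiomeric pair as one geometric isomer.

7

In a trigonal bipyramid the two axial positions differ from the three equatorial ones.
Exhaustive case analysis gives 7 geometric isomers.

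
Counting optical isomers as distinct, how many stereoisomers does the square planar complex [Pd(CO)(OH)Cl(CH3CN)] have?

3

In a square planar complex each vertex has one trans partner and two cis neighbours.
The distinct arrangements are (3 in all): (CH3CN/Cl trans, CO/OH trans); (CH3CN/OH trans, CO/Cl trans); (CH3CN/CO trans, Cl/OH trans).
Each arrangement has an internal mirror plane or centre of symmetry, so none is chiral.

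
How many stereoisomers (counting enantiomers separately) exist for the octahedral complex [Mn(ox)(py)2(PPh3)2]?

4

An octahedron has six vertices in three trans pairs; every non-trans pair is cis.
Each ox is bidentate and must span two cis positions.
There are 3 geometric isomers: py cis, PPh3 trans; py trans, PPh3 cis; py cis, PPh3 cis (chiral).
One of these lacks any improper symmetry element and so occurs as an enantiomeric pair, giving 3 + 1 = 4 stereoisomers in total.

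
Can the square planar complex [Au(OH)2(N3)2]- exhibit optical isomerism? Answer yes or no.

no

In a square planar complex each vertex has one trans partner and two cis neighbours.
Working through the distinct placements yields 2 geometric isomers: OH cis; OH trans.
Each arrangement has an internal mirror plane or centre of symmetry, so none is chiral.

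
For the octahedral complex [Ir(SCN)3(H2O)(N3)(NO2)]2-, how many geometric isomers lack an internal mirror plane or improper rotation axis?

1

Working through the distinct placements yields 4 geometric isomers: SCN mer (3 arrangements); SCN fac (chiral).
One of these lacks any improper symmetry element and so occurs as an enantiomeric pair, giving 4 + 1 = 5 stereoisomers in total.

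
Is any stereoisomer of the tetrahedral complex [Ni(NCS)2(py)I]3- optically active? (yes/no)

no

In a tetrahedral complex all four positions are equivalent and every pair of ligands is adjacent — there is no cis/trans distinction.
Only one geometric arrangement is possible.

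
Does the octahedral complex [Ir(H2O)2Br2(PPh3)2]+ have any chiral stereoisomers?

yes

In an octahedral complex each vertex has one trans partner and four cis neighbours.
Systematic placement gives 5 geometric isomers: H2O trans, Br trans, PPh3 trans; H2O cis, Br trans, PPh3 cis; H2O cis, Br cis, PPh3 trans; H2O cis, Br cis, PPh3 cis (chiral); H2O trans, Br cis, PPh3 cis.
One of these lacks any improper symmetry element and so occurs as an enantiomeric pair, giving 5 + 1 = 6 stereoisomers in total.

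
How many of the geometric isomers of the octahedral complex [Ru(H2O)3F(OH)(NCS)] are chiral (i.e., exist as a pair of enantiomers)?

1

An octahedron has six vertices in three trans pairs; every non-trans pair is cis.
The distinct arrangements are (4 in all): H2O mer (3 arrangements); H2O fac (chiral).
One of these lacks any improper symmetry element and so occurs as an enantiomeric pair, giving 4 + 1 = 5 stereoisomers in total.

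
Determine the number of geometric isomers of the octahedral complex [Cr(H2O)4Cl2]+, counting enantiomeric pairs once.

2

Systematic placement gives 2 geometric isomers: Cl trans; Cl cis.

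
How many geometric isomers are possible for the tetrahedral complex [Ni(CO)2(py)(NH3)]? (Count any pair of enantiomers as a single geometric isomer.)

1

In a tetrahedral complex all four positions are equivalent and every pair of ligands is adjacent — there is no cis/trans distinction.
Only one geometric arrangement is possible.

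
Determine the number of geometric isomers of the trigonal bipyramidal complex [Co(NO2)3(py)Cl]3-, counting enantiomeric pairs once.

4

In a trigonal bipyramid the two axial positions differ from the three equatorial ones.
Systematic placement gives 4 geometric isomers: py equatorial, Cl axial; py axial, Cl axial; py equatorial, Cl equatorial; py axial, Cl equatorial.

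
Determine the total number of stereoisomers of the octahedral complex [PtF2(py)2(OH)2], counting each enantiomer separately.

The six octahedral sites form three mutually perpendicular trans pairs.
Systematic placement gives 5 geometric isomers: F trans, py trans, OH trans; F trans, py cis, OH cis; F cis, py trans, OH cis; F cis, py cis, OH cis (chiral); F cis, py cis, OH trans.
One of these lacks any improper symmetry element and so occurs as an enantiomeric pair, giving 5 + 1 = 6 stereoisomers in total.

6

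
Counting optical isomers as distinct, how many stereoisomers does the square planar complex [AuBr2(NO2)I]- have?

Working through the distinct placements yields 2 geometric isomers: Br cis; Br trans.
Each arrangement has an internal mirror plane or centre of symmetry, so none is chiral.

2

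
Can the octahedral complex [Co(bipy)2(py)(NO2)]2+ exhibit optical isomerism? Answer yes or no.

yes

An octahedron has six vertices in three trans pairs; every non-trans pair is cis.
Each bipy is bidentate and must span two cis positions.
The distinct arrangements are (2 in all): py and NO2 mutually cis (chiral); py and NO2 mutually trans.
One of these lacks any improper symmetry element and so occurs as an enantiomeric pair, giving 2 + 1 = 3 stereoisomers in total.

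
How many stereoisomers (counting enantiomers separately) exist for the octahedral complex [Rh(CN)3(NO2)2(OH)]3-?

In an octahedral complex each vertex has one trans partner and four cis neighbours.
Systematic placement gives 3 geometric isomers: CN mer, NO2 cis; CN mer, NO2 trans; CN fac, NO2 cis.
Each arrangement has an internal mirror plane or centre of symmetry, so none is chiral.

3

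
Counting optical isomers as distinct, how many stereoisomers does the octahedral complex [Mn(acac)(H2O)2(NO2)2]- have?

Each acac is bidentate and must span two cis positions.
Working through the distinct placements yields 3 geometric isomers: H2O trans, NO2 cis; H2O cis, NO2 cis (chiral); H2O cis, NO2 trans.
One of these lacks any improper symmetry element and so occurs as an enantiomeric pair, giving 3 + 1 = 4 stereoisomers in total.

4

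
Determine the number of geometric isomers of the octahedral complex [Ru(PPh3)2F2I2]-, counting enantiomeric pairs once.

Working through the distinct placements yields 5 geometric isomers: PPh3 trans, F trans, I trans; PPh3 cis, F trans, I cis; PPh3 trans, F cis, I cis; PPh3 cis, F cis, I cis (chiral); PPh3 cis, F cis, I trans.

5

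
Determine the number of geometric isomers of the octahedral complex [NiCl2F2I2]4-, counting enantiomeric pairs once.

5

In an octahedral complex each vertex has one trans partner and four cis neighbours.
The distinct arrangements are (5 in all): Cl trans, F trans, I trans; Cl trans, F cis, I cis; Cl cis, F cis, I trans; Cl cis, F cis, I cis (chiral); Cl cis, F trans, I cis.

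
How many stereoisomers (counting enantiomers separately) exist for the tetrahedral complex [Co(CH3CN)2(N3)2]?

All four vertices of a tetrahedron are equivalent and mutually adjacent, so cis/trans isomerism cannot arise.
Only one geometric arrangement is possible.

1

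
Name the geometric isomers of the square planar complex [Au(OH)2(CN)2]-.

cis and trans

A square has two trans pairs of vertices; adjacent vertices are cis.
Working through the distinct placements yields 2 geometric isomers: OH cis; OH trans.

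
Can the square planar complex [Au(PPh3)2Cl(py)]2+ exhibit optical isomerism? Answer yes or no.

no

Working through the distinct placements yields 2 geometric isomers: PPh3 cis; PPh3 trans.
Each arrangement has an internal mirror plane or centre of symmetry, so none is chiral.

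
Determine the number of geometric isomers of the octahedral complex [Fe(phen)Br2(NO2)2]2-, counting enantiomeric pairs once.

An octahedron has six vertices in three trans pairs; every non-trans pair is cis.
Each phen is bidentate and must span two cis positions.
The distinct arrangements are (3 in all): Br trans, NO2 cis; Br cis, NO2 cis (chiral); Br cis, NO2 trans.

3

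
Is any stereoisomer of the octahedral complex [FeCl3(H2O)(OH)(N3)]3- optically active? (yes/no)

Systematic placement gives 4 geometric isomers: Cl mer (3 arrangements); Cl fac (chiral).
One of these lacks any improper symmetry element and so occurs as an enantiomeric pair, giving 4 + 1 = 5 stereoisomers in total.

yes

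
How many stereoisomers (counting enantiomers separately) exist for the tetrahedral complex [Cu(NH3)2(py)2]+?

1

In a tetrahedral complex all four positions are equivalent and every pair of ligands is adjacent — there is no cis/trans distinction.
Only one geometric arrangement is possible.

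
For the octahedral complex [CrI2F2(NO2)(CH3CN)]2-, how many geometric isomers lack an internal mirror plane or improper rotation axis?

2

Systematic placement gives 6 geometric isomers: I cis, F cis (3 arrangements, 2 chiral); I trans, F cis; I cis, F trans; I trans, F trans.
Of these, 2 lack any improper symmetry element and so occur as enantiomeric pairs, giving 6 + 2 = 8 stereoisomers in total.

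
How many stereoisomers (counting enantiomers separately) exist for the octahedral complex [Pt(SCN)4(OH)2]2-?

2

An octahedron has six vertices in three trans pairs; every non-trans pair is cis.
The distinct arrangements are (2 in all): OH trans; OH cis.
Each arrangement has an internal mirror plane or centre of symmetry, so none is chiral.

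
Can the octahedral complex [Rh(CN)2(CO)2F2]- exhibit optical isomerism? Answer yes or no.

yes

In an octahedral complex each vertex has one trans partner and four cis neighbours.
The distinct arrangements are (5 in all): CN trans, CO trans, F trans; CN trans, CO cis, F cis; CN cis, CO cis, F trans; CN cis, CO cis, F cis (chiral); CN cis, CO trans, F cis.
One of these lacks any improper symmetry element and so occurs as an enantiomeric pair, giving 5 + 1 = 6 stereoisomers in total.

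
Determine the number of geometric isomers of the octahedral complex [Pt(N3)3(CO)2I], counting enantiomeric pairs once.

3

Systematic placement gives 3 geometric isomers: N3 mer, CO trans; N3 mer, CO cis; N3 fac, CO cis.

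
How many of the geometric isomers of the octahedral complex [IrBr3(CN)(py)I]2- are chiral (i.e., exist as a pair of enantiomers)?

1

An octahedron has six vertices in three trans pairs; every non-trans pair is cis.
There are 4 geometric isomers: Br mer (3 arrangements); Br fac (chiral).
One of these lacks any improper symmetry element and so occurs as an enantiomeric pair, giving 4 + 1 = 5 stereoisomers in total.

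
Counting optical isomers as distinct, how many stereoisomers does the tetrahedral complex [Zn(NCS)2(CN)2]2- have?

In a tetrahedral complex all four positions are equivalent and every pair of ligands is adjacent — there is no cis/trans distinction.
Only one geometric arrangement is possible.

1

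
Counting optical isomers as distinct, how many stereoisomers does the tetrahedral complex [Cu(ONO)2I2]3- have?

1

Only one geometric arrangement is possible.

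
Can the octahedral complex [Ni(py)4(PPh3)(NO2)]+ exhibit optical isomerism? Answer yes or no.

An octahedron has six vertices in three trans pairs; every non-trans pair is cis.
Working through the distinct placements yields 2 geometric isomers: PPh3 and NO2 mutually trans; PPh3 and NO2 mutually cis.
Each arrangement has an internal mirror plane or centre of symmetry, so none is chiral.

no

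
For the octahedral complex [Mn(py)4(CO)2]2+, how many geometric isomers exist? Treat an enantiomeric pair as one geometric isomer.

There are 2 geometric isomers: CO trans; CO cis.

2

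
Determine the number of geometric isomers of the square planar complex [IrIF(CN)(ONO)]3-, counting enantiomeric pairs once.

3

In a square planar complex each vertex has one trans partner and two cis neighbours.
There are 3 geometric isomers: (CN/I trans, F/ONO trans); (CN/ONO trans, F/I trans); (CN/F trans, I/ONO trans).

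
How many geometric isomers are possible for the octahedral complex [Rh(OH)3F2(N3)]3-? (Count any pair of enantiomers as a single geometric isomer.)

The six octahedral sites form three mutually perpendicular trans pairs.
There are 3 geometric isomers: OH mer, F trans; OH mer, F cis; OH fac, F cis.

3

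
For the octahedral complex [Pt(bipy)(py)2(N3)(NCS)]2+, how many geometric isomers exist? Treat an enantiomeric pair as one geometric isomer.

An octahedron has six vertices in three trans pairs; every non-trans pair is cis.
Each bipy is bidentate and must span two cis positions.
There are 4 geometric isomers: py cis (3 arrangements, 2 chiral); py trans.

4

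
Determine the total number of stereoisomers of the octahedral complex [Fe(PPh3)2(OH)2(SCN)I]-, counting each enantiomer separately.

8

In an octahedral complex each vertex has one trans partner and four cis neighbours.
Systematic placement gives 6 geometric isomers: PPh3 cis, OH cis (3 arrangements, 2 chiral); PPh3 trans, OH cis; PPh3 cis, OH trans; PPh3 trans, OH trans.
Of these, 2 lack any improper symmetry element and so occur as enantiomeric pairs, giving 6 + 2 = 8 stereoisomers in total.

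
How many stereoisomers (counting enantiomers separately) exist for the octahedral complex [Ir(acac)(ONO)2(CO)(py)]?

An octahedron has six vertices in three trans pairs; every non-trans pair is cis.
Each acac is bidentate and must span two cis positions.
Working through the distinct placements yields 4 geometric isomers: ONO cis (3 arrangements, 2 chiral); ONO trans.
Of these, 2 lack any improper symmetry element and so occur as enantiomeric pairs, giving 4 + 2 = 6 stereoisomers in total.

6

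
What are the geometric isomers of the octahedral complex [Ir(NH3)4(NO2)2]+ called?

Working through the distinct placements yields 2 geometric isomers: NO2 trans; NO2 cis.

cis and trans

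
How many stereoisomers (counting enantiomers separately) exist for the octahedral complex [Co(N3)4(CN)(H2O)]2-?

2

An octahedron has six vertices in three trans pairs; every non-trans pair is cis.
Systematic placement gives 2 geometric isomers: CN and H2O mutually trans; CN and H2O mutually cis.
Each arrangement has an internal mirror plane or centre of symmetry, so none is chiral.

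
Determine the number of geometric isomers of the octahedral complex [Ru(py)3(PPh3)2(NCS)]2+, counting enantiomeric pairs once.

3

The six octahedral sites form three mutually perpendicular trans pairs.
Working through the distinct placements yields 3 geometric isomers: py mer, PPh3 cis; py mer, PPh3 trans; py fac, PPh3 cis.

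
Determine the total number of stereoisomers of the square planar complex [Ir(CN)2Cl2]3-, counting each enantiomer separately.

2

The distinct arrangements are (2 in all): CN cis; CN trans.
Each arrangement has an internal mirror plane or centre of symmetry, so none is chiral.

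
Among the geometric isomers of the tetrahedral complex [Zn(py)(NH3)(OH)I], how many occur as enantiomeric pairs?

1

In a tetrahedral complex all four positions are equivalent and every pair of ligands is adjacent — there is no cis/trans distinction.
Only one geometric arrangement is possible; it has no improper symmetry element, so it exists as a pair of enantiomers (2 stereoisomers).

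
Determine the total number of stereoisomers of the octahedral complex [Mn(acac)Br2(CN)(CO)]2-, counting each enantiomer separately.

An octahedron has six vertices in three trans pairs; every non-trans pair is cis.
Each acac is bidentate and must span two cis positions.
Systematic placement gives 4 geometric isomers: Br trans; Br cis (3 arrangements, 2 chiral).
Of these, 2 lack any improper symmetry element and so occur as enantiomeric pairs, giving 4 + 2 = 6 stereoisomers in total.

6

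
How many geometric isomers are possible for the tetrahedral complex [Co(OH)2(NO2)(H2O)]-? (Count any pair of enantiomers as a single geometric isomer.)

Only one geometric arrangement is possible.

1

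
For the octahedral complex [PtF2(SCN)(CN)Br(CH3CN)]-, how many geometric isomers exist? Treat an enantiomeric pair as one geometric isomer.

9

In an octahedral complex each vertex has one trans partner and four cis neighbours.
Exhaustive case analysis gives 9 geometric isomers.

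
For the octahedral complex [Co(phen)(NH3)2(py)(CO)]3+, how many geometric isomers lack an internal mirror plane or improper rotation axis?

2

Each phen is bidentate and must span two cis positions.
Working through the distinct placements yields 4 geometric isomers: NH3 cis (3 arrangements, 2 chiral); NH3 trans.
Of these, 2 lack any improper symmetry element and so occur as enantiomeric pairs, giving 4 + 2 = 6 stereoisomers in total.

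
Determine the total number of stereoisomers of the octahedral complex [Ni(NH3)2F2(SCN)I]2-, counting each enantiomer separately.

The six octahedral sites form three mutually perpendicular trans pairs.
There are 6 geometric isomers: NH3 cis, F trans; NH3 trans, F trans; NH3 cis, F cis (3 arrangements, 2 chiral); NH3 trans, F cis.
Of these, 2 lack any improper symmetry element and so occur as enantiomeric pairs, giving 6 + 2 = 8 stereoisomers in total.

8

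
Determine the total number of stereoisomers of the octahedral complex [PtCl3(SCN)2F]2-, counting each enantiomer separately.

The distinct arrangements are (3 in all): Cl mer, SCN trans; Cl mer, SCN cis; Cl fac, SCN cis.
Each arrangement has an internal mirror plane or centre of symmetry, so none is chiral.

3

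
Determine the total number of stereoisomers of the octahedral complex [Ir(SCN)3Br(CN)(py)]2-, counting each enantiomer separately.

An octahedron has six vertices in three trans pairs; every non-trans pair is cis.
Working through the distinct placements yields 4 geometric isomers: SCN mer (3 arrangements); SCN fac (chiral).
One of these lacks any improper symmetry element and so occurs as an enantiomeric pair, giving 4 + 1 = 5 stereoisomers in total.

5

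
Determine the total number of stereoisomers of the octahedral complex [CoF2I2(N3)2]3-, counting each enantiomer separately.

6

In an octahedral complex each vertex has one trans partner and four cis neighbours.
There are 5 geometric isomers: F trans, I trans, N3 trans; F trans, I cis, N3 cis; F cis, I cis, N3 trans; F cis, I cis, N3 cis (chiral); F cis, I trans, N3 cis.
One of these lacks any improper symmetry element and so occurs as an enantiomeric pair, giving 5 + 1 = 6 stereoisomers in total.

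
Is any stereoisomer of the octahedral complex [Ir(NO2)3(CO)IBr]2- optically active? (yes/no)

The six octahedral sites form three mutually perpendicular trans pairs.
The distinct arrangements are (4 in all): NO2 mer (3 arrangements); NO2 fac (chiral).
One of these lacks any improper symmetry element and so occurs as an enantiomeric pair, giving 4 + 1 = 5 stereoisomers in total.

yes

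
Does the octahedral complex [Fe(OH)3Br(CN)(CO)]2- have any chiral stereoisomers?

yes

An octahedron has six vertices in three trans pairs; every non-trans pair is cis.
Working through the distinct placements yields 4 geometric isomers: OH mer (3 arrangements); OH fac (chiral).
One of these lacks any improper symmetry element and so occurs as an enantiomeric pair, giving 4 + 1 = 5 stereoisomers in total.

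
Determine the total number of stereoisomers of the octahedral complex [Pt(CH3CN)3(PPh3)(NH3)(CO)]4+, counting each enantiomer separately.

5

In an octahedral complex each vertex has one trans partner and four cis neighbours.
The distinct arrangements are (4 in all): CH3CN mer (3 arrangements); CH3CN fac (chiral).
One of these lacks any improper symmetry element and so occurs as an enantiomeric pair, giving 4 + 1 = 5 stereoisomers in total.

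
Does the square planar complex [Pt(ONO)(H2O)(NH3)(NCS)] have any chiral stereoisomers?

no

A square has two trans pairs of vertices; adjacent vertices are cis.
Working through the distinct placements yields 3 geometric isomers: (H2O/NH3 trans, NCS/ONO trans); (H2O/ONO trans, NCS/NH3 trans); (H2O/NCS trans, NH3/ONO trans).
Each arrangement has an internal mirror plane or centre of symmetry, so none is chiral.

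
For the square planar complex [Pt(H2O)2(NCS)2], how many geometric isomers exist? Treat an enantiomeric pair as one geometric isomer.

Working through the distinct placements yields 2 geometric isomers: H2O cis; H2O trans.

2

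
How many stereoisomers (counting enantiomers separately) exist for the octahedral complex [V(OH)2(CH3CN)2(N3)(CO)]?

Systematic placement gives 6 geometric isomers: OH trans, CH3CN trans; OH cis, CH3CN trans; OH trans, CH3CN cis; OH cis, CH3CN cis (3 arrangements, 2 chiral).
Of these, 2 lack any improper symmetry element and so occur as enantiomeric pairs, giving 6 + 2 = 8 stereoisomers in total.

8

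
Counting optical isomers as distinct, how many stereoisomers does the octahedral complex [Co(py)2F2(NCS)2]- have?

6

In an octahedral complex each vertex has one trans partner and four cis neighbours.
The distinct arrangements are (5 in all): py trans, F trans, NCS trans; py cis, F trans, NCS cis; py trans, F cis, NCS cis; py cis, F cis, NCS cis (chiral); py cis, F cis, NCS trans.
One of these lacks any improper symmetry element and so occurs as an enantiomeric pair, giving 5 + 1 = 6 stereoisomers in total.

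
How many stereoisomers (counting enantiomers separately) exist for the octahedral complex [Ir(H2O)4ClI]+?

Systematic placement gives 2 geometric isomers: Cl and I mutually cis; Cl and I mutually trans.
Each arrangement has an internal mirror plane or centre of symmetry, so none is chiral.

2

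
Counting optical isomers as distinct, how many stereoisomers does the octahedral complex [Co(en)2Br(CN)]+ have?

An octahedron has six vertices in three trans pairs; every non-trans pair is cis.
Each en is bidentate and must span two cis positions.
Working through the distinct placements yields 2 geometric isomers: Br and CN mutually trans; Br and CN mutually cis (chiral).
One of these lacks any improper symmetry element and so occurs as an enantiomeric pair, giving 2 + 1 = 3 stereoisomers in total.

3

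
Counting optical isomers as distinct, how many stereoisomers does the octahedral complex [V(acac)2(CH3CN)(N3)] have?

3

Each acac is bidentate and must span two cis positions.
Working through the distinct placements yields 2 geometric isomers: CH3CN and N3 mutually trans; CH3CN and N3 mutually cis (chiral).
One of these lacks any improper symmetry element and so occurs as an enantiomeric pair, giving 2 + 1 = 3 stereoisomers in total.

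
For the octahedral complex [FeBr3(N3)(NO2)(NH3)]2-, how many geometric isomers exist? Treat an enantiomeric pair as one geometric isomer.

The six octahedral sites form three mutually perpendicular trans pairs.
Working through the distinct placements yields 4 geometric isomers: Br mer (3 arrangements); Br fac (chiral).

4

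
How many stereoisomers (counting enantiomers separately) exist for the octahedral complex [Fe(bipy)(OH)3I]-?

In an octahedral complex each vertex has one trans partner and four cis neighbours.
Each bipy is bidentate and must span two cis positions.
There are 2 geometric isomers: OH fac; OH mer.
Each arrangement has an internal mirror plane or centre of symmetry, so none is chiral.

2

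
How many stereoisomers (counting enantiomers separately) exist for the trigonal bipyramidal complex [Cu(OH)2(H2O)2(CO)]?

6

Placing the ligands in turn and identifying arrangements related by rotation or reflection leaves 5 distinct geometric isomers.
One of these lacks any improper symmetry element and so occurs as an enantiomeric pair, giving 5 + 1 = 6 stereoisomers in total.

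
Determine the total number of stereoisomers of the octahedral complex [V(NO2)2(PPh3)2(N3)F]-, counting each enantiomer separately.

An octahedron has six vertices in three trans pairs; every non-trans pair is cis.
The distinct arrangements are (6 in all): NO2 trans, PPh3 trans; NO2 cis, PPh3 cis (3 arrangements, 2 chiral); NO2 cis, PPh3 trans; NO2 trans, PPh3 cis.
Of these, 2 lack any improper symmetry element and so occur as enantiomeric pairs, giving 6 + 2 = 8 stereoisomers in total.

8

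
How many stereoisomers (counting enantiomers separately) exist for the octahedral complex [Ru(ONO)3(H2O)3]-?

The six octahedral sites form three mutually perpendicular trans pairs.
Systematic placement gives 2 geometric isomers: ONO mer; ONO fac.
Each arrangement has an internal mirror plane or centre of symmetry, so none is chiral.

2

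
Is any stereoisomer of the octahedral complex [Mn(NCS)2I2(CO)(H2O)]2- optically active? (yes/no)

yes

In an octahedral complex each vertex has one trans partner and four cis neighbours.
There are 6 geometric isomers: NCS trans, I trans; NCS cis, I cis (3 arrangements, 2 chiral); NCS trans, I cis; NCS cis, I trans.
Of these, 2 lack any improper symmetry element and so occur as enantiomeric pairs, giving 6 + 2 = 8 stereoisomers in total.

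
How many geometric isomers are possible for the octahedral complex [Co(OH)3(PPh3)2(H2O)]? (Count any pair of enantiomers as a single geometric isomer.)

3

An octahedron has six vertices in three trans pairs; every non-trans pair is cis.
The distinct arrangements are (3 in all): OH mer, PPh3 trans; OH fac, PPh3 cis; OH mer, PPh3 cis.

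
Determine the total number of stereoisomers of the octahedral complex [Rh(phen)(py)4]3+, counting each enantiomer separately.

Each phen is bidentate and must span two cis positions.
Only one geometric arrangement is possible.

1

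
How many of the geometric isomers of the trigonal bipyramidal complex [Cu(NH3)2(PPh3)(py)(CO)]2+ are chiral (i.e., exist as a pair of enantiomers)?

3

In a trigonal bipyramid the two axial positions differ from the three equatorial ones.
Placing the ligands in turn and identifying arrangements related by rotation or reflection leaves 7 distinct geometric isomers.
Of these, 3 lack any improper symmetry element and so occur as enantiomeric pairs, giving 7 + 3 = 10 stereoisomers in total.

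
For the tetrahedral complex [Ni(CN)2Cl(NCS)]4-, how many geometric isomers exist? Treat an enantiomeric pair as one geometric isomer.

1

Only one geometric arrangement is possible.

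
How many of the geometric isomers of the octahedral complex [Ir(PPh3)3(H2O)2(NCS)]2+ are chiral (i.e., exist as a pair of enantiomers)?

0

In an octahedral complex each vertex has one trans partner and four cis neighbours.
The distinct arrangements are (3 in all): PPh3 mer, H2O trans; PPh3 mer, H2O cis; PPh3 fac, H2O cis.
Each arrangement has an internal mirror plane or centre of symmetry, so none is chiral.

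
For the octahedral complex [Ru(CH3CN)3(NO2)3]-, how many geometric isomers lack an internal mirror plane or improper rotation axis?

0

The six octahedral sites form three mutually perpendicular trans pairs.
Systematic placement gives 2 geometric isomers: CH3CN mer; CH3CN fac.
Each arrangement has an internal mirror plane or centre of symmetry, so none is chiral.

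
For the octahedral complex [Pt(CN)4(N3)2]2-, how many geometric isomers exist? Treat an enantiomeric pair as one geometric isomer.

Working through the distinct placements yields 2 geometric isomers: N3 trans; N3 cis.

2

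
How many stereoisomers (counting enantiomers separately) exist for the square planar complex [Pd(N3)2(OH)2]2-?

2

In a square planar complex each vertex has one trans partner and two cis neighbours.
The distinct arrangements are (2 in all): N3 cis; N3 trans.
Each arrangement has an internal mirror plane or centre of symmetry, so none is chiral.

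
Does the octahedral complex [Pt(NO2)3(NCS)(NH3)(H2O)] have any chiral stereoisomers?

yes

An octahedron has six vertices in three trans pairs; every non-trans pair is cis.
The distinct arrangements are (4 in all): NO2 mer (3 arrangements); NO2 fac (chiral).
One of these lacks any improper symmetry element and so occurs as an enantiomeric pair, giving 4 + 1 = 5 stereoisomers in total.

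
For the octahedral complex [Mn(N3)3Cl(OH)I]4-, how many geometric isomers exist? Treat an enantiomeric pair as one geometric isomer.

4

An octahedron has six vertices in three trans pairs; every non-trans pair is cis.
The distinct arrangements are (4 in all): N3 mer (3 arrangements); N3 fac (chiral).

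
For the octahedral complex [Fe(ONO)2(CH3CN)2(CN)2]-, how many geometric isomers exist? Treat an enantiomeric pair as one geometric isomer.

5

Systematic placement gives 5 geometric isomers: ONO trans, CH3CN trans, CN trans; ONO cis, CH3CN trans, CN cis; ONO trans, CH3CN cis, CN cis; ONO cis, CH3CN cis, CN cis (chiral); ONO cis, CH3CN cis, CN trans.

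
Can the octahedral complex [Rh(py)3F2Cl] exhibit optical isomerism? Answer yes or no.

An octahedron has six vertices in three trans pairs; every non-trans pair is cis.
There are 3 geometric isomers: py mer, F cis; py mer, F trans; py fac, F cis.
Each arrangement has an internal mirror plane or centre of symmetry, so none is chiral.

no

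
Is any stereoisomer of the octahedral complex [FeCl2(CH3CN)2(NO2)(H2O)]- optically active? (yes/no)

yes

In an octahedral complex each vertex has one trans partner and four cis neighbours.
The distinct arrangements are (6 in all): Cl trans, CH3CN trans; Cl cis, CH3CN trans; Cl cis, CH3CN cis (3 arrangements, 2 chiral); Cl trans, CH3CN cis.
Of these, 2 lack any improper symmetry element and so occur as enantiomeric pairs, giving 6 + 2 = 8 stereoisomers in total.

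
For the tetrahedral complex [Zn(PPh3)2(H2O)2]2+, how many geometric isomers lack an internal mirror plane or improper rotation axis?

Only one geometric arrangement is possible.

0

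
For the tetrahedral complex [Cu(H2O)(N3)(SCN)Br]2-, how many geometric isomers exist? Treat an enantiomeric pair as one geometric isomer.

Only one geometric arrangement is possible; it has no improper symmetry element, so it exists as a pair of enantiomers (2 stereoisomers).

1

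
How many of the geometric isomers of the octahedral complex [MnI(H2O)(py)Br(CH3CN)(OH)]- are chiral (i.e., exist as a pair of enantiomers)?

An octahedron has six vertices in three trans pairs; every non-trans pair is cis.
Placing the ligands in turn and identifying arrangements related by rotation or reflection leaves 15 distinct geometric isomers.
Of these, 15 lack any improper symmetry element and so occur as enantiomeric pairs, giving 15 + 15 = 30 stereoisomers in total.

15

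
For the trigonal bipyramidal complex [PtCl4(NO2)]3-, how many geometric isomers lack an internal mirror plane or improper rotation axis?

0

The distinct arrangements are (2 in all): NO2 equatorial; NO2 axial.
Each arrangement has an internal mirror plane or centre of symmetry, so none is chiral.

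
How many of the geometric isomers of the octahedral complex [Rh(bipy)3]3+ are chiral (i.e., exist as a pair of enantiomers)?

1

In an octahedral complex each vertex has one trans partner and four cis neighbours.
Each bipy is bidentate and must span two cis positions.
Only one geometric arrangement is possible; it has no improper symmetry element, so it exists as a pair of enantiomers (2 stereoisomers).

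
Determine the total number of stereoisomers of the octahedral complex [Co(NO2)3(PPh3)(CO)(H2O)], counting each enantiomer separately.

5

Working through the distinct placements yields 4 geometric isomers: NO2 mer (3 arrangements); NO2 fac (chiral).
One of these lacks any improper symmetry element and so occurs as an enantiomeric pair, giving 4 + 1 = 5 stereoisomers in total.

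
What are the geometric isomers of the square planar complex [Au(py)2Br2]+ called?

cis and trans

In a square planar complex each vertex has one trans partner and two cis neighbours.
The distinct arrangements are (2 in all): py cis; py trans.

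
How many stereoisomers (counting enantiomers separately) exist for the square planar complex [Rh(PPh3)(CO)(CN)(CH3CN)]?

3

Working through the distinct placements yields 3 geometric isomers: (CH3CN/CO trans, CN/PPh3 trans); (CH3CN/PPh3 trans, CN/CO trans); (CH3CN/CN trans, CO/PPh3 trans).
Each arrangement has an internal mirror plane or centre of symmetry, so none is chiral.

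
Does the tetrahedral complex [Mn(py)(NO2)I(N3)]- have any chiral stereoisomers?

yes

In a tetrahedral complex all four positions are equivalent and every pair of ligands is adjacent — there is no cis/trans distinction.
Only one geometric arrangement is possible; it has no improper symmetry element, so it exists as a pair of enantiomers (2 stereoisomers).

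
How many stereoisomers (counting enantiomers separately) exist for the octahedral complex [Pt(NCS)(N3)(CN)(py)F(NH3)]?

An octahedron has six vertices in three trans pairs; every non-trans pair is cis.
Placing the ligands in turn and identifying arrangements related by rotation or reflection leaves 15 distinct geometric isomers.
Of these, 15 lack any improper symmetry element and so occur as enantiomeric pairs, giving 15 + 15 = 30 stereoisomers in total.

30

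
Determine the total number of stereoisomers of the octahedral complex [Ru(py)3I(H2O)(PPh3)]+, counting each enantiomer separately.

An octahedron has six vertices in three trans pairs; every non-trans pair is cis.
Systematic placement gives 4 geometric isomers: py mer (3 arrangements); py fac (chiral).
One of these lacks any improper symmetry element and so occurs as an enantiomeric pair, giving 4 + 1 = 5 stereoisomers in total.

5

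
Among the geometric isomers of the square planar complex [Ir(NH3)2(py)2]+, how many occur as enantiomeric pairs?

Systematic placement gives 2 geometric isomers: NH3 cis; NH3 trans.
Each arrangement has an internal mirror plane or centre of symmetry, so none is chiral.

0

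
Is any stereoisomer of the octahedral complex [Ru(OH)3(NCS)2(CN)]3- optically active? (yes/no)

In an octahedral complex each vertex has one trans partner and four cis neighbours.
Working through the distinct placements yields 3 geometric isomers: OH mer, NCS cis; OH mer, NCS trans; OH fac, NCS cis.
Each arrangement has an internal mirror plane or centre of symmetry, so none is chiral.

no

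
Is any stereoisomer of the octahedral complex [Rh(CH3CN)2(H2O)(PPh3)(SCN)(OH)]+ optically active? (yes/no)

The six octahedral sites form three mutually perpendicular trans pairs.
Exhaustive case analysis gives 9 geometric isomers.
Of these, 6 lack any improper symmetry element and so occur as enantiomeric pairs, giving 9 + 6 = 15 stereoisomers in total.

yes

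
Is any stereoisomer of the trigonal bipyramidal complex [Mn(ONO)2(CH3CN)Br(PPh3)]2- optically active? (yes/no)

yes

In a trigonal bipyramid the two axial positions differ from the three equatorial ones.
Placing the ligands in turn and identifying arrangements related by rotation or reflection leaves 7 distinct geometric isomers.
Of these, 3 lack any improper symmetry element and so occur as enantiomeric pairs, giving 7 + 3 = 10 stereoisomers in total.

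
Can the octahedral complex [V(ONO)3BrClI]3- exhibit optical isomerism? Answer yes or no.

yes

The distinct arrangements are (4 in all): ONO mer (3 arrangements); ONO fac (chiral).
One of these lacks any improper symmetry element and so occurs as an enantiomeric pair, giving 4 + 1 = 5 stereoisomers in total.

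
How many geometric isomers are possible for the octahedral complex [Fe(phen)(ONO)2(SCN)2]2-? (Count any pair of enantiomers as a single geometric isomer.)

The six octahedral sites form three mutually perpendicular trans pairs.
Each phen is bidentate and must span two cis positions.
There are 3 geometric isomers: ONO trans, SCN cis; ONO cis, SCN cis (chiral); ONO cis, SCN trans.

3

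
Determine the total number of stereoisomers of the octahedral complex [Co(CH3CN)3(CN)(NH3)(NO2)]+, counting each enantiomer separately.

An octahedron has six vertices in three trans pairs; every non-trans pair is cis.
The distinct arrangements are (4 in all): CH3CN mer (3 arrangements); CH3CN fac (chiral).
One of these lacks any improper symmetry element and so occurs as an enantiomeric pair, giving 4 + 1 = 5 stereoisomers in total.

5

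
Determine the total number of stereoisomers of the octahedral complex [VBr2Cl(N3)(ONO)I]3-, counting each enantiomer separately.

15

Exhaustive case analysis gives 9 geometric isomers.
Of these, 6 lack any improper symmetry element and so occur as enantiomeric pairs, giving 9 + 6 = 15 stereoisomers in total.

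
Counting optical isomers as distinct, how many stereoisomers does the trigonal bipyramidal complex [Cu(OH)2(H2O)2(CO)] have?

6

A trigonal bipyramid has two axial and three equatorial sites, which are chemically inequivalent.
Placing the ligands in turn and identifying arrangements related by rotation or reflection leaves 5 distinct geometric isomers.
One of these lacks any improper symmetry element and so occurs as an enantiomeric pair, giving 5 + 1 = 6 stereoisomers in total.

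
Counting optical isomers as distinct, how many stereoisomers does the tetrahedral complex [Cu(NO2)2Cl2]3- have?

In a tetrahedral complex all four positions are equivalent and every pair of ligands is adjacent — there is no cis/trans distinction.
Only one geometric arrangement is possible.

1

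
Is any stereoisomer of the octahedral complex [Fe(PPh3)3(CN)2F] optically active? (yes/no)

no

An octahedron has six vertices in three trans pairs; every non-trans pair is cis.
Working through the distinct placements yields 3 geometric isomers: PPh3 mer, CN trans; PPh3 mer, CN cis; PPh3 fac, CN cis.
Each arrangement has an internal mirror plane or centre of symmetry, so none is chiral.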